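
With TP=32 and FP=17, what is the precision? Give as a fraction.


Precision = TP / (TP + FP) = 32 / 49 = 32/49.

32/49


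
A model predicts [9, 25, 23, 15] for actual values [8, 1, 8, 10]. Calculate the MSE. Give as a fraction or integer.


MSE = (1/4) * ((8-9)^2=1 + (1-25)^2=576 + (8-23)^2=225 + (10-15)^2=25). Sum = 827. MSE = 827/4.

827/4


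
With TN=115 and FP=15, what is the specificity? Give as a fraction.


Specificity = TN / (TN + FP) = 115 / 130 = 23/26.

23/26


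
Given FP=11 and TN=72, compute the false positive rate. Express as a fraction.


FPR = FP / (FP + TN) = 11 / 83 = 11/83.

11/83


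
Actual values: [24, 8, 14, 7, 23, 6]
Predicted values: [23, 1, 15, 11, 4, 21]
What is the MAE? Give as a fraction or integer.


MAE = (1/6) * (|24-23|=1 + |8-1|=7 + |14-15|=1 + |7-11|=4 + |23-4|=19 + |6-21|=15). Sum = 47. MAE = 47/6.

47/6


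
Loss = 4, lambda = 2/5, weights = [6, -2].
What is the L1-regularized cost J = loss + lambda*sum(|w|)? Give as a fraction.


L1 norm = sum(|w|) = 8. J = 4 + 2/5 * 8 = 36/5.

36/5


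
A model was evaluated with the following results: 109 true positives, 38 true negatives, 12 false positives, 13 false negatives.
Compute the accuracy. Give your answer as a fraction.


Accuracy = (TP + TN) / (TP + TN + FP + FN) = (109 + 38) / 172 = 147/172.

147/172


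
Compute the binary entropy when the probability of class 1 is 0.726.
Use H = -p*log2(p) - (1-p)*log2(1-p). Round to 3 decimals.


H = -0.726*log2(0.726) - 0.274*log2(0.274) = 0.847.

0.847


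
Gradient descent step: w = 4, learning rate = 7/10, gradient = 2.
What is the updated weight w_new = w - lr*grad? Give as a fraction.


w_new = 4 - 7/10 * 2 = 4 - 7/5 = 13/5.

13/5


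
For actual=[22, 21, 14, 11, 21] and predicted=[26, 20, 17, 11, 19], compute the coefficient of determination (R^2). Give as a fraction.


Mean(y) = 89/5. SS_res = 30. SS_tot = 494/5. R^2 = 1 - 30/(494/5) = 172/247.

172/247


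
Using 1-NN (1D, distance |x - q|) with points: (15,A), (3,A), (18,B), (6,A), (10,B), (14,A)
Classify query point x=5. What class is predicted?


Distances: |15-5|=10, |3-5|=2, |18-5|=13, |6-5|=1, |10-5|=5, |14-5|=9. 1 nearest: (6,A). Counts: {'A': 1}. Majority class: A.

A


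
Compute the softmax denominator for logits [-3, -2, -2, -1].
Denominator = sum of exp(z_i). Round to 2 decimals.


Denom = e^-3=0.0498 + e^-2=0.1353 + e^-2=0.1353 + e^-1=0.3679. Sum = 0.6883, which rounds to 0.69.

0.69


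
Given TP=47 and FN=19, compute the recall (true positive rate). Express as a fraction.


Recall = TP / (TP + FN) = 47 / 66 = 47/66.

47/66


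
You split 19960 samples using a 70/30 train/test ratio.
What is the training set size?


Test set = 19960 * 30% = 5988. Training set = 19960 - 5988 = 13972.

13972


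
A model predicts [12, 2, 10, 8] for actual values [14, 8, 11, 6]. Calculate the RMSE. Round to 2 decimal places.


MSE = 11.2500. RMSE = sqrt(11.2500) = 3.35.

3.35


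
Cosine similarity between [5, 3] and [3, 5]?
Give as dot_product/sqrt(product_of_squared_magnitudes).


dot = 30. |a|^2 = 34, |b|^2 = 34. cos = 30/sqrt(1156).

30/sqrt(1156)


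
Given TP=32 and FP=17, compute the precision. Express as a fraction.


Precision = TP / (TP + FP) = 32 / 49 = 32/49.

32/49


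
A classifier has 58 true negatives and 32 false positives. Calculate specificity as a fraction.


Specificity = TN / (TN + FP) = 58 / 90 = 29/45.

29/45


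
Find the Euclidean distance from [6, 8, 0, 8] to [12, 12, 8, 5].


d = sqrt(sum of squared differences). (6-12)^2=36, (8-12)^2=16, (0-8)^2=64, (8-5)^2=9. Sum = 125.

sqrt(125)


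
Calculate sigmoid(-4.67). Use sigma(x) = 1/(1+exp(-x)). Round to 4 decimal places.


sigma(-4.67) = 1/(1+e^(4.67)) = 1/(1+106.697742) = 1/107.697742 = 0.0093.

0.0093


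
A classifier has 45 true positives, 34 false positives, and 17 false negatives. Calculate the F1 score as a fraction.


Precision = 45/79 = 45/79. Recall = 45/62 = 45/62. F1 = 2*P*R/(P+R) = 30/47.

30/47


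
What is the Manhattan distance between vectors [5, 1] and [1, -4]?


d = sum of absolute differences: |5-1|=4 + |1--4|=5 = 9.

9


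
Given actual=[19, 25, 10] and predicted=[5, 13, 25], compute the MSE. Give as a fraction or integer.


MSE = (1/3) * ((19-5)^2=196 + (25-13)^2=144 + (10-25)^2=225). Sum = 565. MSE = 565/3.

565/3


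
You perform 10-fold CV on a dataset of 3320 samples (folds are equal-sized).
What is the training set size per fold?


Each validation fold has 3320/10 = 332 samples. Training set = 3320 - 332 = 2988.

2988


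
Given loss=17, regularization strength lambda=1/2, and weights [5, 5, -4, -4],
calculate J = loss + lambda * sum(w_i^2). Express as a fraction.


L2 sq norm = sum(w^2) = 82. J = 17 + 1/2 * 82 = 58.

58


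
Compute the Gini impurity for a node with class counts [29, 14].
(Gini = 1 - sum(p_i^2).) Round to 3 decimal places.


Total = 43. Proportions: 29/43, 14/43. sum(p_i^2) = 0.5608. Gini = 1 - 0.5608 = 0.4392, which rounds to 0.439.

0.439


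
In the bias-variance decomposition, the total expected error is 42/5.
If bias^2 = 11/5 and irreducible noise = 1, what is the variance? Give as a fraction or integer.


Total error = bias^2 + variance + irreducible noise. So variance = 42/5 - 11/5 - 1 = 26/5.

26/5


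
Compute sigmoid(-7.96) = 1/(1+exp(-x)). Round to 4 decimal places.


sigma(-7.96) = 1/(1+e^(7.96)) = 1/(1+2864.072953) = 1/2865.072953 = 0.0003.

0.0003


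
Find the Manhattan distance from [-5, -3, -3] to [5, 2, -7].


d = sum of absolute differences: |-5-5|=10 + |-3-2|=5 + |-3--7|=4 = 19.

19


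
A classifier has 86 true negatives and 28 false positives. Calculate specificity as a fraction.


Specificity = TN / (TN + FP) = 86 / 114 = 43/57.

43/57


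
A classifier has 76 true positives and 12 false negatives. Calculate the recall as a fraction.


Recall = TP / (TP + FN) = 76 / 88 = 19/22.

19/22


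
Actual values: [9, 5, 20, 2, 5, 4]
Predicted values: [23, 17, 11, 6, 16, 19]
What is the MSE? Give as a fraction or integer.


MSE = (1/6) * ((9-23)^2=196 + (5-17)^2=144 + (20-11)^2=81 + (2-6)^2=16 + (5-16)^2=121 + (4-19)^2=225). Sum = 783. MSE = 261/2.

261/2


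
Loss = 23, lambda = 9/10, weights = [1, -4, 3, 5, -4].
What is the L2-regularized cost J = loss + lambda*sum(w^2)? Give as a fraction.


L2 sq norm = sum(w^2) = 67. J = 23 + 9/10 * 67 = 833/10.

833/10


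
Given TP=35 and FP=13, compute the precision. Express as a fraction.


Precision = TP / (TP + FP) = 35 / 48 = 35/48.

35/48


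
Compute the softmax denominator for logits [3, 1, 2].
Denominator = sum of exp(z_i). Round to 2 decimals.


Denom = e^3=20.0855 + e^1=2.7183 + e^2=7.3891. Sum = 30.1929, which rounds to 30.19.

30.19


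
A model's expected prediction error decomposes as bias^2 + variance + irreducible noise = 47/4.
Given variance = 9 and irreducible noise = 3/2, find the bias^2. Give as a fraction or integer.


Total error = bias^2 + variance + irreducible noise. So bias^2 = 47/4 - 9 - 3/2 = 5/4.

5/4


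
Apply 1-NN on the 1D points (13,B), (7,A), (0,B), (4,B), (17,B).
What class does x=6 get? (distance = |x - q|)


Distances: |13-6|=7, |7-6|=1, |0-6|=6, |4-6|=2, |17-6|=11. 1 nearest: (7,A). Counts: {'A': 1}. Majority class: A.

A


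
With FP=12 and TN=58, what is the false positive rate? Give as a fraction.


FPR = FP / (FP + TN) = 12 / 70 = 6/35.

6/35


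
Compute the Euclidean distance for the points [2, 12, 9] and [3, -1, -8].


d = sqrt(sum of squared differences). (2-3)^2=1, (12--1)^2=169, (9--8)^2=289. Sum = 459.

sqrt(459)


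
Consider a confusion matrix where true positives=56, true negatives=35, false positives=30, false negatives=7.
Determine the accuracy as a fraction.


Accuracy = (TP + TN) / (TP + TN + FP + FN) = (56 + 35) / 128 = 91/128.

91/128


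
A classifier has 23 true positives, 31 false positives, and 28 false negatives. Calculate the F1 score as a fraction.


Precision = 23/54 = 23/54. Recall = 23/51 = 23/51. F1 = 2*P*R/(P+R) = 46/105.

46/105


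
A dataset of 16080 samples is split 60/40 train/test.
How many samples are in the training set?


Test set = 16080 * 40% = 6432. Training set = 16080 - 6432 = 9648.

9648


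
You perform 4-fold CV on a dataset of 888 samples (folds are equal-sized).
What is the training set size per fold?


Each validation fold has 888/4 = 222 samples. Training set = 888 - 222 = 666.

666


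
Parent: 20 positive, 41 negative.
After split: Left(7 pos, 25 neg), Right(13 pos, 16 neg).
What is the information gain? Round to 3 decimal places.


H(parent) = 0.9127. H(left) = 0.7579, H(right) = 0.9923. Weighted = (32/61)*0.7579 + (29/61)*0.9923 = 0.8693. IG = 0.9127 - 0.8693 = 0.0434, which rounds to 0.043.

0.043


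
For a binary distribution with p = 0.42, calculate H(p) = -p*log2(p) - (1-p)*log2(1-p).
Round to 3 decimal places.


H = -0.42*log2(0.42) - 0.58*log2(0.58) = 0.981.

0.981


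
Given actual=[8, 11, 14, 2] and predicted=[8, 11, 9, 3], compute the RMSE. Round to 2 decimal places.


MSE = 6.5000. RMSE = sqrt(6.5000) = 2.55.

2.55


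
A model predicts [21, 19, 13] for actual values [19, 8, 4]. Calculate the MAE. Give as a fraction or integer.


MAE = (1/3) * (|19-21|=2 + |8-19|=11 + |4-13|=9). Sum = 22. MAE = 22/3.

22/3


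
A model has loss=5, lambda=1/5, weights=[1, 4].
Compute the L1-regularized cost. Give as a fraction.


L1 norm = sum(|w|) = 5. J = 5 + 1/5 * 5 = 6.

6


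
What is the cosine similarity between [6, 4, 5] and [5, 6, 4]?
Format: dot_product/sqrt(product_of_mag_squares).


dot = 74. |a|^2 = 77, |b|^2 = 77. cos = 74/sqrt(5929).

74/sqrt(5929)


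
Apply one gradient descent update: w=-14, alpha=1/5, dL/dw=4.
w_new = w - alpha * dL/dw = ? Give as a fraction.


w_new = -14 - 1/5 * 4 = -14 - 4/5 = -74/5.

-74/5


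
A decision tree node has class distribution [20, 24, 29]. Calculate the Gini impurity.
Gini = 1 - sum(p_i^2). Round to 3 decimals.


Total = 73. Proportions: 20/73, 24/73, 29/73. sum(p_i^2) = 0.3410. Gini = 1 - 0.3410 = 0.6590, which rounds to 0.659.

0.659


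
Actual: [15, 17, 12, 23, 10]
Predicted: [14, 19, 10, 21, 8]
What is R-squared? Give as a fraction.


Mean(y) = 77/5. SS_res = 17. SS_tot = 506/5. R^2 = 1 - 17/(506/5) = 421/506.

421/506


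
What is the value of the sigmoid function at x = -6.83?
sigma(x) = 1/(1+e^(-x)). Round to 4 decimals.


sigma(-6.83) = 1/(1+e^(6.83)) = 1/(1+925.190812) = 1/926.190812 = 0.0011.

0.0011


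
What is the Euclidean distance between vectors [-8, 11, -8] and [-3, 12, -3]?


d = sqrt(sum of squared differences). (-8--3)^2=25, (11-12)^2=1, (-8--3)^2=25. Sum = 51.

sqrt(51)


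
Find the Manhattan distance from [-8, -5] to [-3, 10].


d = sum of absolute differences: |-8--3|=5 + |-5-10|=15 = 20.

20


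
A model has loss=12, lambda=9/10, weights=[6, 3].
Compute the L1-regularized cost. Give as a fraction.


L1 norm = sum(|w|) = 9. J = 12 + 9/10 * 9 = 201/10.

201/10


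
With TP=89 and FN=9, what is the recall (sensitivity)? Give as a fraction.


Recall = TP / (TP + FN) = 89 / 98 = 89/98.

89/98


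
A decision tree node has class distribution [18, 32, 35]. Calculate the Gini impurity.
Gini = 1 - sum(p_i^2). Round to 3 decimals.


Total = 85. Proportions: 18/85, 32/85, 35/85. sum(p_i^2) = 0.3561. Gini = 1 - 0.3561 = 0.6439, which rounds to 0.644.

0.644


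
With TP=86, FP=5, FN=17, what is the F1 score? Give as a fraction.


Precision = 86/91 = 86/91. Recall = 86/103 = 86/103. F1 = 2*P*R/(P+R) = 86/97.

86/97


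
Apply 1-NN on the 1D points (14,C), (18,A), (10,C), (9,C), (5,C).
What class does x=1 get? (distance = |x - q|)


Distances: |14-1|=13, |18-1|=17, |10-1|=9, |9-1|=8, |5-1|=4. 1 nearest: (5,C). Counts: {'C': 1}. Majority class: C.

C


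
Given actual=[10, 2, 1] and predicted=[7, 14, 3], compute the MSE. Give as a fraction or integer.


MSE = (1/3) * ((10-7)^2=9 + (2-14)^2=144 + (1-3)^2=4). Sum = 157. MSE = 157/3.

157/3


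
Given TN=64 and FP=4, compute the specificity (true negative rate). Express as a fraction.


Specificity = TN / (TN + FP) = 64 / 68 = 16/17.

16/17


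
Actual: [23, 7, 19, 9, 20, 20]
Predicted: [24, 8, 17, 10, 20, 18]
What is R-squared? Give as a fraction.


Mean(y) = 49/3. SS_res = 11. SS_tot = 658/3. R^2 = 1 - 11/(658/3) = 625/658.

625/658


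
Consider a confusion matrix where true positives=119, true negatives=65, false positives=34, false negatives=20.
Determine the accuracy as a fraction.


Accuracy = (TP + TN) / (TP + TN + FP + FN) = (119 + 65) / 238 = 92/119.

92/119


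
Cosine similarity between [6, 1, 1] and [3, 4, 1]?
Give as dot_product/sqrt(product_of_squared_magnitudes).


dot = 23. |a|^2 = 38, |b|^2 = 26. cos = 23/sqrt(988).

23/sqrt(988)


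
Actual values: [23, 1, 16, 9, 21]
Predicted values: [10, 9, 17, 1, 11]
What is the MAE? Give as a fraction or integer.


MAE = (1/5) * (|23-10|=13 + |1-9|=8 + |16-17|=1 + |9-1|=8 + |21-11|=10). Sum = 40. MAE = 8.

8


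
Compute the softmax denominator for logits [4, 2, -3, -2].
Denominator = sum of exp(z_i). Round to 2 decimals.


Denom = e^4=54.5982 + e^2=7.3891 + e^-3=0.0498 + e^-2=0.1353. Sum = 62.1724, which rounds to 62.17.

62.17


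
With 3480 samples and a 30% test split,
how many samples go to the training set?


Test set = 3480 * 30% = 1044. Training set = 3480 - 1044 = 2436.

2436


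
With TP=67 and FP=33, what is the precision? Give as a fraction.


Precision = TP / (TP + FP) = 67 / 100 = 67/100.

67/100


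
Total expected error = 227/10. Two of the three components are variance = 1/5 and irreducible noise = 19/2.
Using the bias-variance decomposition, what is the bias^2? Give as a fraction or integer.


Total error = bias^2 + variance + irreducible noise. So bias^2 = 227/10 - 1/5 - 19/2 = 13.

13


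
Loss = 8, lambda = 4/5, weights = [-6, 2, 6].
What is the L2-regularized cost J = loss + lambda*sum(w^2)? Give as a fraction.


L2 sq norm = sum(w^2) = 76. J = 8 + 4/5 * 76 = 344/5.

344/5


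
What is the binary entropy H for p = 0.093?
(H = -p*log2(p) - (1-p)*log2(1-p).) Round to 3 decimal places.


H = -0.093*log2(0.093) - 0.907*log2(0.907) = 0.446.

0.446


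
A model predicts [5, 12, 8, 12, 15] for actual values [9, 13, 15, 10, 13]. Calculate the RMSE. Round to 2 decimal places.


MSE = 14.8000. RMSE = sqrt(14.8000) = 3.85.

3.85


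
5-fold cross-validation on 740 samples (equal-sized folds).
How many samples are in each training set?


Each validation fold has 740/5 = 148 samples. Training set = 740 - 148 = 592.

592


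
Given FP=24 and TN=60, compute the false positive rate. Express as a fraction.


FPR = FP / (FP + TN) = 24 / 84 = 2/7.

2/7


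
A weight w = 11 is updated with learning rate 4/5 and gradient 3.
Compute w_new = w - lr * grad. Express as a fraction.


w_new = 11 - 4/5 * 3 = 11 - 12/5 = 43/5.

43/5


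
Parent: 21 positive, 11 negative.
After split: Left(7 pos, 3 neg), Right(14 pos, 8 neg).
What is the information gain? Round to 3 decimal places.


H(parent) = 0.9284. H(left) = 0.8813, H(right) = 0.9457. Weighted = (10/32)*0.8813 + (22/32)*0.9457 = 0.9256. IG = 0.9284 - 0.9256 = 0.0028, which rounds to 0.003.

0.003


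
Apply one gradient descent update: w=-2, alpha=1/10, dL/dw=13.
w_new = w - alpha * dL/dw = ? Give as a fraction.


w_new = -2 - 1/10 * 13 = -2 - 13/10 = -33/10.

-33/10


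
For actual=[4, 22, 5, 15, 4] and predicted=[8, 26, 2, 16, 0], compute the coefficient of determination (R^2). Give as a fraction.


Mean(y) = 10. SS_res = 58. SS_tot = 266. R^2 = 1 - 58/(266) = 104/133.

104/133


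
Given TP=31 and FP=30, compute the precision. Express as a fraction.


Precision = TP / (TP + FP) = 31 / 61 = 31/61.

31/61


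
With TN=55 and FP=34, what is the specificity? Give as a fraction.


Specificity = TN / (TN + FP) = 55 / 89 = 55/89.

55/89


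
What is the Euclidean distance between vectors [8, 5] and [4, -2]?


d = sqrt(sum of squared differences). (8-4)^2=16, (5--2)^2=49. Sum = 65.

sqrt(65)


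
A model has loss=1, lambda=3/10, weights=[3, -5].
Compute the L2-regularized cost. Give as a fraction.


L2 sq norm = sum(w^2) = 34. J = 1 + 3/10 * 34 = 56/5.

56/5


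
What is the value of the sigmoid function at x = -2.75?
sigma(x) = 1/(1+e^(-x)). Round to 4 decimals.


sigma(-2.75) = 1/(1+e^(2.75)) = 1/(1+15.642632) = 1/16.642632 = 0.0601.

0.0601


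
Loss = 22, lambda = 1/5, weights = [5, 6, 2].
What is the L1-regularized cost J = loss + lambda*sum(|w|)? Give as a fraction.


L1 norm = sum(|w|) = 13. J = 22 + 1/5 * 13 = 123/5.

123/5


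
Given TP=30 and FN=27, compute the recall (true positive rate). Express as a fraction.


Recall = TP / (TP + FN) = 30 / 57 = 10/19.

10/19


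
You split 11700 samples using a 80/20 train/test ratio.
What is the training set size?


Test set = 11700 * 20% = 2340. Training set = 11700 - 2340 = 9360.

9360


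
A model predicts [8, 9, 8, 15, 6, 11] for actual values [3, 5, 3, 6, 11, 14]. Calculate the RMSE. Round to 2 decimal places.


MSE = 30.1667. RMSE = sqrt(30.1667) = 5.49.

5.49


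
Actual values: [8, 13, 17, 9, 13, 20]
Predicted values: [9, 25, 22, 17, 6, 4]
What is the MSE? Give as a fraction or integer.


MSE = (1/6) * ((8-9)^2=1 + (13-25)^2=144 + (17-22)^2=25 + (9-17)^2=64 + (13-6)^2=49 + (20-4)^2=256). Sum = 539. MSE = 539/6.

539/6


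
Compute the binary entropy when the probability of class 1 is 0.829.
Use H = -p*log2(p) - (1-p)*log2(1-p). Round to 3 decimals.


H = -0.829*log2(0.829) - 0.171*log2(0.171) = 0.660.

0.660


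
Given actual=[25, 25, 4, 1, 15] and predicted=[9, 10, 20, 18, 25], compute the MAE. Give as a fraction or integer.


MAE = (1/5) * (|25-9|=16 + |25-10|=15 + |4-20|=16 + |1-18|=17 + |15-25|=10). Sum = 74. MAE = 74/5.

74/5


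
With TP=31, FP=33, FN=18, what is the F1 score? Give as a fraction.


Precision = 31/64 = 31/64. Recall = 31/49 = 31/49. F1 = 2*P*R/(P+R) = 62/113.

62/113


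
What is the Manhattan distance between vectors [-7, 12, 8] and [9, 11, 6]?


d = sum of absolute differences: |-7-9|=16 + |12-11|=1 + |8-6|=2 = 19.

19


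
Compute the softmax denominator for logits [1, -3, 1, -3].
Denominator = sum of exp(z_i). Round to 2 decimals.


Denom = e^1=2.7183 + e^-3=0.0498 + e^1=2.7183 + e^-3=0.0498. Sum = 5.5362, which rounds to 5.54.

5.54


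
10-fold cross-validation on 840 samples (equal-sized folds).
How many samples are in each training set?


Each validation fold has 840/10 = 84 samples. Training set = 840 - 84 = 756.

756


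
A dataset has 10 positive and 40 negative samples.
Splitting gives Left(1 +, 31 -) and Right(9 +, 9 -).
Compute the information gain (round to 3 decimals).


H(parent) = 0.7219. H(left) = 0.2006, H(right) = 1.0000. Weighted = (32/50)*0.2006 + (18/50)*1.0000 = 0.4884. IG = 0.7219 - 0.4884 = 0.2335, which rounds to 0.234.

0.234


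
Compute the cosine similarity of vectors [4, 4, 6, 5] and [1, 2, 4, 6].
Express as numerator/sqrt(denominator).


dot = 66. |a|^2 = 93, |b|^2 = 57. cos = 66/sqrt(5301).

66/sqrt(5301)


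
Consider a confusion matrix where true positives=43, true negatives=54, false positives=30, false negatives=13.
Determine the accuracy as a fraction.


Accuracy = (TP + TN) / (TP + TN + FP + FN) = (43 + 54) / 140 = 97/140.

97/140


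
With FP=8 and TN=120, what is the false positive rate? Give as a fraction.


FPR = FP / (FP + TN) = 8 / 128 = 1/16.

1/16


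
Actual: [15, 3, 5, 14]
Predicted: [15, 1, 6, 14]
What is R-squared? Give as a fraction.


Mean(y) = 37/4. SS_res = 5. SS_tot = 451/4. R^2 = 1 - 5/(451/4) = 431/451.

431/451


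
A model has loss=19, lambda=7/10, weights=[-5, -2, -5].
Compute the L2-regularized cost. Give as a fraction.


L2 sq norm = sum(w^2) = 54. J = 19 + 7/10 * 54 = 284/5.

284/5


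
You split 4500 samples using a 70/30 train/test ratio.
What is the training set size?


Test set = 4500 * 30% = 1350. Training set = 4500 - 1350 = 3150.

3150


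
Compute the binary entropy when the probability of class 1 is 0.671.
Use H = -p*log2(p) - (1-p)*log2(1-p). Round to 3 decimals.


H = -0.671*log2(0.671) - 0.329*log2(0.329) = 0.914.

0.914


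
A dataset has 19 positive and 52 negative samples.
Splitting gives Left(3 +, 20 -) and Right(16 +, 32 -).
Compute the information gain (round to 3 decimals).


H(parent) = 0.8380. H(left) = 0.5586, H(right) = 0.9183. Weighted = (23/71)*0.5586 + (48/71)*0.9183 = 0.8018. IG = 0.8380 - 0.8018 = 0.0362, which rounds to 0.036.

0.036


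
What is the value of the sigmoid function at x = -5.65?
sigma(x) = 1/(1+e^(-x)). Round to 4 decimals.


sigma(-5.65) = 1/(1+e^(5.65)) = 1/(1+284.291466) = 1/285.291466 = 0.0035.

0.0035


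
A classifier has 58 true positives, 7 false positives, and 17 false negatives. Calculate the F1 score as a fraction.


Precision = 58/65 = 58/65. Recall = 58/75 = 58/75. F1 = 2*P*R/(P+R) = 29/35.

29/35


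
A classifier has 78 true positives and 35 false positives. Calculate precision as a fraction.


Precision = TP / (TP + FP) = 78 / 113 = 78/113.

78/113


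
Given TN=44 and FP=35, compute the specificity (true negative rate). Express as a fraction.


Specificity = TN / (TN + FP) = 44 / 79 = 44/79.

44/79


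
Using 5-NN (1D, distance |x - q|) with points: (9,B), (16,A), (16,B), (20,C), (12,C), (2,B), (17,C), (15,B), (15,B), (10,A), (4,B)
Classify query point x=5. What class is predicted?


Distances: |9-5|=4, |16-5|=11, |16-5|=11, |20-5|=15, |12-5|=7, |2-5|=3, |17-5|=12, |15-5|=10, |15-5|=10, |10-5|=5, |4-5|=1. 5 nearest: (4,B), (2,B), (9,B), (10,A), (12,C). Counts: {'B': 3, 'A': 1, 'C': 1}. Majority class: B.

B


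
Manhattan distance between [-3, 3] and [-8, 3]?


d = sum of absolute differences: |-3--8|=5 + |3-3|=0 = 5.

5


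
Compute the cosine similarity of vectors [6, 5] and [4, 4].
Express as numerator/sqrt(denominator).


dot = 44. |a|^2 = 61, |b|^2 = 32. cos = 44/sqrt(1952).

44/sqrt(1952)


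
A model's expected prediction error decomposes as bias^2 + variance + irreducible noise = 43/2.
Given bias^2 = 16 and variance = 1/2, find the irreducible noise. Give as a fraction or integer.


Total error = bias^2 + variance + irreducible noise. So irreducible noise = 43/2 - 16 - 1/2 = 5.

5


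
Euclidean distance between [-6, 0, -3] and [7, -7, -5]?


d = sqrt(sum of squared differences). (-6-7)^2=169, (0--7)^2=49, (-3--5)^2=4. Sum = 222.

sqrt(222)


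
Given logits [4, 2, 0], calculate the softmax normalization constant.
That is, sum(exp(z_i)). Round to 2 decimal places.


Denom = e^4=54.5982 + e^2=7.3891 + e^0=1.0000. Sum = 62.9873, which rounds to 62.99.

62.99


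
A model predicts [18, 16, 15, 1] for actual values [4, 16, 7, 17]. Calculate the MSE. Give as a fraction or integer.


MSE = (1/4) * ((4-18)^2=196 + (16-16)^2=0 + (7-15)^2=64 + (17-1)^2=256). Sum = 516. MSE = 129.

129


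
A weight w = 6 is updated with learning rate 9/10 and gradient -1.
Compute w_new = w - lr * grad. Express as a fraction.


w_new = 6 - 9/10 * -1 = 6 - -9/10 = 69/10.

69/10


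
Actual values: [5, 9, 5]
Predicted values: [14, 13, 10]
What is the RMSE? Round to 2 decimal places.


MSE = 40.6667. RMSE = sqrt(40.6667) = 6.38.

6.38


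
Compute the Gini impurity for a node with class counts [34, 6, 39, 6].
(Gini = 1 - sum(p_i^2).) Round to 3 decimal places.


Total = 85. Proportions: 34/85, 6/85, 39/85, 6/85. sum(p_i^2) = 0.3805. Gini = 1 - 0.3805 = 0.6195, which rounds to 0.620.

0.620


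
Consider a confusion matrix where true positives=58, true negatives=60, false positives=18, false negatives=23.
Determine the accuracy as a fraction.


Accuracy = (TP + TN) / (TP + TN + FP + FN) = (58 + 60) / 159 = 118/159.

118/159


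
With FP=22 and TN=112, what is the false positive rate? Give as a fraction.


FPR = FP / (FP + TN) = 22 / 134 = 11/67.

11/67


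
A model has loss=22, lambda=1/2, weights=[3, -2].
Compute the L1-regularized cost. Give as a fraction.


L1 norm = sum(|w|) = 5. J = 22 + 1/2 * 5 = 49/2.

49/2


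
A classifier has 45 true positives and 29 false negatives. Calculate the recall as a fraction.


Recall = TP / (TP + FN) = 45 / 74 = 45/74.

45/74


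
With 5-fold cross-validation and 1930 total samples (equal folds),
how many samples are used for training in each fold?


Each validation fold has 1930/5 = 386 samples. Training set = 1930 - 386 = 1544.

1544


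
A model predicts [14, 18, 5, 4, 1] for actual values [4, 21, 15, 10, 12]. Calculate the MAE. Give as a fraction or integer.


MAE = (1/5) * (|4-14|=10 + |21-18|=3 + |15-5|=10 + |10-4|=6 + |12-1|=11). Sum = 40. MAE = 8.

8


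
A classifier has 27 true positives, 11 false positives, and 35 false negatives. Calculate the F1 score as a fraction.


Precision = 27/38 = 27/38. Recall = 27/62 = 27/62. F1 = 2*P*R/(P+R) = 27/50.

27/50


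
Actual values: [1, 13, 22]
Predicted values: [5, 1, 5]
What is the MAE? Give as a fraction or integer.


MAE = (1/3) * (|1-5|=4 + |13-1|=12 + |22-5|=17). Sum = 33. MAE = 11.

11


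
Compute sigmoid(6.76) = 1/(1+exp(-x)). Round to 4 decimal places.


sigma(6.76) = 1/(1+e^(-6.76)) = 1/(1+0.001159) = 1/1.001159 = 0.9988.

0.9988


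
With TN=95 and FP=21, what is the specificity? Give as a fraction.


Specificity = TN / (TN + FP) = 95 / 116 = 95/116.

95/116


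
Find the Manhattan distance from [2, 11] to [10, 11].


d = sum of absolute differences: |2-10|=8 + |11-11|=0 = 8.

8


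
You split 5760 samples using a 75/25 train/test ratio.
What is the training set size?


Test set = 5760 * 25% = 1440. Training set = 5760 - 1440 = 4320.

4320


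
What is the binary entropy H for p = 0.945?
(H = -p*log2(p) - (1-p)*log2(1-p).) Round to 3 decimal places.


H = -0.945*log2(0.945) - 0.055*log2(0.055) = 0.307.

0.307


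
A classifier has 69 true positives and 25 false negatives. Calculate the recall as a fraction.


Recall = TP / (TP + FN) = 69 / 94 = 69/94.

69/94


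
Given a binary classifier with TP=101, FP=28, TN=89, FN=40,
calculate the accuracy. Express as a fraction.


Accuracy = (TP + TN) / (TP + TN + FP + FN) = (101 + 89) / 258 = 95/129.

95/129


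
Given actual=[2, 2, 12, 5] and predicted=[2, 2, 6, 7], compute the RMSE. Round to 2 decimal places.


MSE = 10.0000. RMSE = sqrt(10.0000) = 3.16.

3.16


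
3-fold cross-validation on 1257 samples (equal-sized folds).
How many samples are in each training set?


Each validation fold has 1257/3 = 419 samples. Training set = 1257 - 419 = 838.

838


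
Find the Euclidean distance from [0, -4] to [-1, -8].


d = sqrt(sum of squared differences). (0--1)^2=1, (-4--8)^2=16. Sum = 17.

sqrt(17)


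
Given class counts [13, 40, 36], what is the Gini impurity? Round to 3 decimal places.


Total = 89. Proportions: 13/89, 40/89, 36/89. sum(p_i^2) = 0.3869. Gini = 1 - 0.3869 = 0.6131, which rounds to 0.613.

0.613


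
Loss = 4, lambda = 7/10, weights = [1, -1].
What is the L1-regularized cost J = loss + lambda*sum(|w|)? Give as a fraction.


L1 norm = sum(|w|) = 2. J = 4 + 7/10 * 2 = 27/5.

27/5


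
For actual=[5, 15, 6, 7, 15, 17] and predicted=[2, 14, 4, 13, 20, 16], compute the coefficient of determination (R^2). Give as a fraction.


Mean(y) = 65/6. SS_res = 76. SS_tot = 869/6. R^2 = 1 - 76/(869/6) = 413/869.

413/869


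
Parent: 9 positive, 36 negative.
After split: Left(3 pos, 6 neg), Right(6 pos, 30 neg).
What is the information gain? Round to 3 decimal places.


H(parent) = 0.7219. H(left) = 0.9183, H(right) = 0.6500. Weighted = (9/45)*0.9183 + (36/45)*0.6500 = 0.7037. IG = 0.7219 - 0.7037 = 0.0182, which rounds to 0.018.

0.018


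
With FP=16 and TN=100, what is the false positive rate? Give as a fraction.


FPR = FP / (FP + TN) = 16 / 116 = 4/29.

4/29


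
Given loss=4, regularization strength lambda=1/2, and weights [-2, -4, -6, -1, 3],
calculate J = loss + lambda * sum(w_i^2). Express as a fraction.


L2 sq norm = sum(w^2) = 66. J = 4 + 1/2 * 66 = 37.

37


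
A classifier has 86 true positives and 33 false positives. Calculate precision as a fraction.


Precision = TP / (TP + FP) = 86 / 119 = 86/119.

86/119


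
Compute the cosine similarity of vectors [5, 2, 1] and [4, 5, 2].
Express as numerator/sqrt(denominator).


dot = 32. |a|^2 = 30, |b|^2 = 45. cos = 32/sqrt(1350).

32/sqrt(1350)


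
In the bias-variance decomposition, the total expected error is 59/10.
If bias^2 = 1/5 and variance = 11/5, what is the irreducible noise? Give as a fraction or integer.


Total error = bias^2 + variance + irreducible noise. So irreducible noise = 59/10 - 1/5 - 11/5 = 7/2.

7/2


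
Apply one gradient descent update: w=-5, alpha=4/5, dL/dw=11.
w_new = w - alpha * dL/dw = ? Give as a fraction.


w_new = -5 - 4/5 * 11 = -5 - 44/5 = -69/5.

-69/5


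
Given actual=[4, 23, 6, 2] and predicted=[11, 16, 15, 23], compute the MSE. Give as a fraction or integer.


MSE = (1/4) * ((4-11)^2=49 + (23-16)^2=49 + (6-15)^2=81 + (2-23)^2=441). Sum = 620. MSE = 155.

155


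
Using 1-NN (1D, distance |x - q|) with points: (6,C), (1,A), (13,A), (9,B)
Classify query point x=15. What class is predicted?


Distances: |6-15|=9, |1-15|=14, |13-15|=2, |9-15|=6. 1 nearest: (13,A). Counts: {'A': 1}. Majority class: A.

A


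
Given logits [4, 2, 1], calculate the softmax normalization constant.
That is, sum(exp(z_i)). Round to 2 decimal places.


Denom = e^4=54.5982 + e^2=7.3891 + e^1=2.7183. Sum = 64.7056, which rounds to 64.71.

64.71


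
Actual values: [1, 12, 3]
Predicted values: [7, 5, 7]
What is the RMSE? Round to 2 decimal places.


MSE = 33.6667. RMSE = sqrt(33.6667) = 5.80.

5.80


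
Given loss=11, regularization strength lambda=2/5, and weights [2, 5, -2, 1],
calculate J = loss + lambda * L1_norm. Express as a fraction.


L1 norm = sum(|w|) = 10. J = 11 + 2/5 * 10 = 15.

15


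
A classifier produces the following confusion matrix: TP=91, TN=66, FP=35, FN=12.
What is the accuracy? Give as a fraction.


Accuracy = (TP + TN) / (TP + TN + FP + FN) = (91 + 66) / 204 = 157/204.

157/204


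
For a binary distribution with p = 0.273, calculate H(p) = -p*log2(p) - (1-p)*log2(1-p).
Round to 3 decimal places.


H = -0.273*log2(0.273) - 0.727*log2(0.727) = 0.846.

0.846


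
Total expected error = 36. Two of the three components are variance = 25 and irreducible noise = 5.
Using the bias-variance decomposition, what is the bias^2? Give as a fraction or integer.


Total error = bias^2 + variance + irreducible noise. So bias^2 = 36 - 25 - 5 = 6.

6


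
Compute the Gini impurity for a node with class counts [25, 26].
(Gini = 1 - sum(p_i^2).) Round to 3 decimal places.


Total = 51. Proportions: 25/51, 26/51. sum(p_i^2) = 0.5002. Gini = 1 - 0.5002 = 0.4998, which rounds to 0.500.

0.500


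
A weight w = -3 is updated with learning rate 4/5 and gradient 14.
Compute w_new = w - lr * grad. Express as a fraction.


w_new = -3 - 4/5 * 14 = -3 - 56/5 = -71/5.

-71/5


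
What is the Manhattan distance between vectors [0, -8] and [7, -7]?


d = sum of absolute differences: |0-7|=7 + |-8--7|=1 = 8.

8


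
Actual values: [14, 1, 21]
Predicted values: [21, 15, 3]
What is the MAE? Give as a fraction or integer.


MAE = (1/3) * (|14-21|=7 + |1-15|=14 + |21-3|=18). Sum = 39. MAE = 13.

13


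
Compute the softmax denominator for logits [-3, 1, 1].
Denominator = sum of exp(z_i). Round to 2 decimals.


Denom = e^-3=0.0498 + e^1=2.7183 + e^1=2.7183. Sum = 5.4864, which rounds to 5.49.

5.49


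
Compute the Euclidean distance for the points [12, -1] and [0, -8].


d = sqrt(sum of squared differences). (12-0)^2=144, (-1--8)^2=49. Sum = 193.

sqrt(193)


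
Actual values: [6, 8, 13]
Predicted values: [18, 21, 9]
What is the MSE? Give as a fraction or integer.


MSE = (1/3) * ((6-18)^2=144 + (8-21)^2=169 + (13-9)^2=16). Sum = 329. MSE = 329/3.

329/3


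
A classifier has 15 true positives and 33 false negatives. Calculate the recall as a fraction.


Recall = TP / (TP + FN) = 15 / 48 = 5/16.

5/16


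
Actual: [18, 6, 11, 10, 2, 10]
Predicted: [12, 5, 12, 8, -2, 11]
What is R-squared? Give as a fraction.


Mean(y) = 19/2. SS_res = 59. SS_tot = 287/2. R^2 = 1 - 59/(287/2) = 169/287.

169/287


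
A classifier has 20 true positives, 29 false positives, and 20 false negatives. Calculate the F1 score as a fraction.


Precision = 20/49 = 20/49. Recall = 20/40 = 1/2. F1 = 2*P*R/(P+R) = 40/89.

40/89


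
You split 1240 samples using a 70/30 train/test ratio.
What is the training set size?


Test set = 1240 * 30% = 372. Training set = 1240 - 372 = 868.

868


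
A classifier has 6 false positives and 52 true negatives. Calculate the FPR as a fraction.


FPR = FP / (FP + TN) = 6 / 58 = 3/29.

3/29


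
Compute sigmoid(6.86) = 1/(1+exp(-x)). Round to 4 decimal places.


sigma(6.86) = 1/(1+e^(-6.86)) = 1/(1+0.001049) = 1/1.001049 = 0.9990.

0.9990


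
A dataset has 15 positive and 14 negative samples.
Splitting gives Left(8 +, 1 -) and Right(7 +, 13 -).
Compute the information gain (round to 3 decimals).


H(parent) = 0.9991. H(left) = 0.5033, H(right) = 0.9341. Weighted = (9/29)*0.5033 + (20/29)*0.9341 = 0.8004. IG = 0.9991 - 0.8004 = 0.1987, which rounds to 0.199.

0.199


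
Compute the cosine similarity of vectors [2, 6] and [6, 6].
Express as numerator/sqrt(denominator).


dot = 48. |a|^2 = 40, |b|^2 = 72. cos = 48/sqrt(2880).

48/sqrt(2880)


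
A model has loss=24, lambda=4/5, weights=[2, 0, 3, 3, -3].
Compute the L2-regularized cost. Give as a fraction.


L2 sq norm = sum(w^2) = 31. J = 24 + 4/5 * 31 = 244/5.

244/5


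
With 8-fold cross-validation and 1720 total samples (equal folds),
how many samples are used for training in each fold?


Each validation fold has 1720/8 = 215 samples. Training set = 1720 - 215 = 1505.

1505


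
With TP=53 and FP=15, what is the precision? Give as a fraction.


Precision = TP / (TP + FP) = 53 / 68 = 53/68.

53/68


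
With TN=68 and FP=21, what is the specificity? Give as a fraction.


Specificity = TN / (TN + FP) = 68 / 89 = 68/89.

68/89


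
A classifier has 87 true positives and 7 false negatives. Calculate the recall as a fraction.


Recall = TP / (TP + FN) = 87 / 94 = 87/94.

87/94


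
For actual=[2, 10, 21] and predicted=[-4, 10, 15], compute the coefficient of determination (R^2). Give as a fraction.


Mean(y) = 11. SS_res = 72. SS_tot = 182. R^2 = 1 - 72/(182) = 55/91.

55/91


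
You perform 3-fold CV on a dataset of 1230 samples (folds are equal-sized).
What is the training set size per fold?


Each validation fold has 1230/3 = 410 samples. Training set = 1230 - 410 = 820.

820


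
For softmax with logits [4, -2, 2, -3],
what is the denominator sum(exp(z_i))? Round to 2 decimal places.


Denom = e^4=54.5982 + e^-2=0.1353 + e^2=7.3891 + e^-3=0.0498. Sum = 62.1724, which rounds to 62.17.

62.17


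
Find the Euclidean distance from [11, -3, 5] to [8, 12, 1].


d = sqrt(sum of squared differences). (11-8)^2=9, (-3-12)^2=225, (5-1)^2=16. Sum = 250.

sqrt(250)


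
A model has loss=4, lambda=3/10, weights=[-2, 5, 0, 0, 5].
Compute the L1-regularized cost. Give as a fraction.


L1 norm = sum(|w|) = 12. J = 4 + 3/10 * 12 = 38/5.

38/5


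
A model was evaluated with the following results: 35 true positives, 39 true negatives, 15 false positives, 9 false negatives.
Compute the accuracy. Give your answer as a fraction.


Accuracy = (TP + TN) / (TP + TN + FP + FN) = (35 + 39) / 98 = 37/49.

37/49


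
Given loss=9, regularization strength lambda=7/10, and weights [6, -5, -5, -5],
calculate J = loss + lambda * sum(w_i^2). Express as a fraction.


L2 sq norm = sum(w^2) = 111. J = 9 + 7/10 * 111 = 867/10.

867/10


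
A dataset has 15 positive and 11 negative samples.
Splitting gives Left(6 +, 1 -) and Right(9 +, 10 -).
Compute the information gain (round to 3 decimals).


H(parent) = 0.9829. H(left) = 0.5917, H(right) = 0.9980. Weighted = (7/26)*0.5917 + (19/26)*0.9980 = 0.8886. IG = 0.9829 - 0.8886 = 0.0943, which rounds to 0.094.

0.094


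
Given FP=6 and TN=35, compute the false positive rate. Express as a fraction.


FPR = FP / (FP + TN) = 6 / 41 = 6/41.

6/41


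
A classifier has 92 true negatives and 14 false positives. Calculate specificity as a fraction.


Specificity = TN / (TN + FP) = 92 / 106 = 46/53.

46/53


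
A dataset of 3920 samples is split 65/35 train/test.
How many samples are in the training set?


Test set = 3920 * 35% = 1372. Training set = 3920 - 1372 = 2548.

2548


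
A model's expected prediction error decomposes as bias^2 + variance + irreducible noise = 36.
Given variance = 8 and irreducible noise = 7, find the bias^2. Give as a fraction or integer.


Total error = bias^2 + variance + irreducible noise. So bias^2 = 36 - 8 - 7 = 21.

21


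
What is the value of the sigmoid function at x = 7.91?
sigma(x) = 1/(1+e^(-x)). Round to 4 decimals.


sigma(7.91) = 1/(1+e^(-7.91)) = 1/(1+0.000367) = 1/1.000367 = 0.9996.

0.9996


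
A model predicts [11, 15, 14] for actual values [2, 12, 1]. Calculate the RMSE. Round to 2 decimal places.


MSE = 86.3333. RMSE = sqrt(86.3333) = 9.29.

9.29


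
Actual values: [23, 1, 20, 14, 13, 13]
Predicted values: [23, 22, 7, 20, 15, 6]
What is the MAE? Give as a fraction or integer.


MAE = (1/6) * (|23-23|=0 + |1-22|=21 + |20-7|=13 + |14-20|=6 + |13-15|=2 + |13-6|=7). Sum = 49. MAE = 49/6.

49/6


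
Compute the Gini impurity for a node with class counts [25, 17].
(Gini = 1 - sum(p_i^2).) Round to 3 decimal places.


Total = 42. Proportions: 25/42, 17/42. sum(p_i^2) = 0.5181. Gini = 1 - 0.5181 = 0.4819, which rounds to 0.482.

0.482


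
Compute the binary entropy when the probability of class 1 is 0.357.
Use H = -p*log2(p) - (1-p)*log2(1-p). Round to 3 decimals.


H = -0.357*log2(0.357) - 0.643*log2(0.643) = 0.940.

0.940


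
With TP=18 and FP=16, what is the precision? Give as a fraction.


Precision = TP / (TP + FP) = 18 / 34 = 9/17.

9/17


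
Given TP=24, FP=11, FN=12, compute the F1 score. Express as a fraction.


Precision = 24/35 = 24/35. Recall = 24/36 = 2/3. F1 = 2*P*R/(P+R) = 48/71.

48/71


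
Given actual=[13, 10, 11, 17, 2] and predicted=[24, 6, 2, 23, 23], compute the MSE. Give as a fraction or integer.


MSE = (1/5) * ((13-24)^2=121 + (10-6)^2=16 + (11-2)^2=81 + (17-23)^2=36 + (2-23)^2=441). Sum = 695. MSE = 139.

139


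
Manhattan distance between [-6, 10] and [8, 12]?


d = sum of absolute differences: |-6-8|=14 + |10-12|=2 = 16.

16


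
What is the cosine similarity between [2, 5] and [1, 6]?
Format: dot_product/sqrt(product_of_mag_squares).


dot = 32. |a|^2 = 29, |b|^2 = 37. cos = 32/sqrt(1073).

32/sqrt(1073)


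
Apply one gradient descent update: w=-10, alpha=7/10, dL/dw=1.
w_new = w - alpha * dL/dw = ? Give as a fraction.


w_new = -10 - 7/10 * 1 = -10 - 7/10 = -107/10.

-107/10


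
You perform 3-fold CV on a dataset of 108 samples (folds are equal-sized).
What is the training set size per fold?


Each validation fold has 108/3 = 36 samples. Training set = 108 - 36 = 72.

72


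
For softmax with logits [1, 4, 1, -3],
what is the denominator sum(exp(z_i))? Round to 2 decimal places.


Denom = e^1=2.7183 + e^4=54.5982 + e^1=2.7183 + e^-3=0.0498. Sum = 60.0846, which rounds to 60.08.

60.08
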